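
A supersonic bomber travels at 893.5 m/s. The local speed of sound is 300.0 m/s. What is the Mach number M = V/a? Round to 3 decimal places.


Step 1: M = V / a = 893.5 / 300.0
Step 2: M = 2.978

2.978


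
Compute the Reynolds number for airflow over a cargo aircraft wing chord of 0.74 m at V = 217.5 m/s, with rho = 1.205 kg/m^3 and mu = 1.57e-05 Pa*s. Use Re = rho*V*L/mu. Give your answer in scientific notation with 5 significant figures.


Step 1: Numerator = rho * V * L = 1.205 * 217.5 * 0.74 = 193.94475
Step 2: Re = 193.94475 / 1.57e-05
Step 3: Re = 1.2353e+07

1.2353e+07


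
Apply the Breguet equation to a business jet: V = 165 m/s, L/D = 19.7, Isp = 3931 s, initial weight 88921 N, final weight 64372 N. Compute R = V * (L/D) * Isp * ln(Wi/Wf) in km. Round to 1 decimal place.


Step 1: Coefficient = V * (L/D) * Isp = 165 * 19.7 * 3931 = 12777715.5 m
Step 2: Wi/Wf = 88921 / 64372 = 1.381361
Step 3: ln(1.381361) = 0.32307
Step 4: R = 12777715.5 * 0.32307 = 4128091.2 m = 4128.1 km

4128.1


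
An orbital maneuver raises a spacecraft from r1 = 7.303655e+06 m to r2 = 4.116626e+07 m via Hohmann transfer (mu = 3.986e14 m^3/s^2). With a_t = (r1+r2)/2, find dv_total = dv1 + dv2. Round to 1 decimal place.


Step 1: Transfer semi-major axis a_t = (7.303655e+06 + 4.116626e+07) / 2 = 2.423496e+07 m
Step 2: v1 (circular at r1) = sqrt(mu/r1) = 7387.52 m/s
Step 3: v_t1 = sqrt(mu*(2/r1 - 1/a_t)) = 9628.27 m/s
Step 4: dv1 = |9628.27 - 7387.52| = 2240.75 m/s
Step 5: v2 (circular at r2) = 3111.7 m/s, v_t2 = 1708.23 m/s
Step 6: dv2 = |3111.7 - 1708.23| = 1403.47 m/s
Step 7: Total delta-v = 2240.75 + 1403.47 = 3644.2 m/s

3644.2


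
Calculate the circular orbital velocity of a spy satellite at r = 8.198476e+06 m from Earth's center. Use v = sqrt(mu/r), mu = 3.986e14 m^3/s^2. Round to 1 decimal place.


Step 1: mu / r = 3.986e14 / 8.198476e+06 = 48618792.0779
Step 2: v = sqrt(48618792.0779) = 6972.7 m/s

6972.7


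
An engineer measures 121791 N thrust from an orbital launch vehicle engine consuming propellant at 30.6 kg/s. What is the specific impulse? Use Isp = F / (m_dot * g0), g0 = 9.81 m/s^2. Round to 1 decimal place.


Step 1: m_dot * g0 = 30.6 * 9.81 = 300.19
Step 2: Isp = 121791 / 300.19 = 405.7 s

405.7


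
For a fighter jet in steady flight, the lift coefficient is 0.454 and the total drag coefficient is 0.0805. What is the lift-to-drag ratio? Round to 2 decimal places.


Step 1: L/D = CL / CD = 0.454 / 0.0805
Step 2: L/D = 5.64

5.64


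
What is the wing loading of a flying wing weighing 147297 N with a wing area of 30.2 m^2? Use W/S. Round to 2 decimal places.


Step 1: Wing loading = W / S = 147297 / 30.2
Step 2: Wing loading = 4877.38 N/m^2

4877.38


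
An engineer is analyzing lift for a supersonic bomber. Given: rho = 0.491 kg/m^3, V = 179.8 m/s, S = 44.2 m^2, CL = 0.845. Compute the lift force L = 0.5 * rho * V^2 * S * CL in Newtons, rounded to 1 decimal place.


Step 1: Calculate dynamic pressure q = 0.5 * 0.491 * 179.8^2 = 0.5 * 0.491 * 32328.04 = 7936.5338 Pa
Step 2: Multiply by wing area and lift coefficient: L = 7936.5338 * 44.2 * 0.845
Step 3: L = 350794.7948 * 0.845 = 296421.6 N

296421.6


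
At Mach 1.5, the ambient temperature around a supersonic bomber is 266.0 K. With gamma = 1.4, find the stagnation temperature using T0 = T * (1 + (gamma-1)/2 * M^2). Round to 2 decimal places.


Step 1: (gamma-1)/2 = 0.2
Step 2: M^2 = 2.25
Step 3: 1 + 0.2 * 2.25 = 1.45
Step 4: T0 = 266.0 * 1.45 = 385.70 K

385.70


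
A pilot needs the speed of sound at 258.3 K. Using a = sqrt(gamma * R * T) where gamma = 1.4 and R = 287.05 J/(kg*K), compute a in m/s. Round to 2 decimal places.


Step 1: gamma * R * T = 1.4 * 287.05 * 258.3 = 103803.021
Step 2: a = sqrt(103803.021) = 322.18 m/s

322.18


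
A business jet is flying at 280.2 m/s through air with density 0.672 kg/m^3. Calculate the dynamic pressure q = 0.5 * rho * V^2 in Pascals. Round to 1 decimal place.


Step 1: V^2 = 280.2^2 = 78512.04
Step 2: q = 0.5 * 0.672 * 78512.04
Step 3: q = 26380.0 Pa

26380.0


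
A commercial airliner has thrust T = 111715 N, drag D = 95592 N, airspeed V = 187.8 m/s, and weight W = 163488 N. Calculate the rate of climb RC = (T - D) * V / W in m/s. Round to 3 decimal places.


Step 1: Excess thrust = T - D = 111715 - 95592 = 16123 N
Step 2: Excess power = 16123 * 187.8 = 3027899.4 W
Step 3: RC = 3027899.4 / 163488 = 18.521 m/s

18.521


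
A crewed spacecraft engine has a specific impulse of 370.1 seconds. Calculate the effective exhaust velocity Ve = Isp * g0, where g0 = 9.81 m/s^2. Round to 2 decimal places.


Step 1: Ve = Isp * g0 = 370.1 * 9.81
Step 2: Ve = 3630.68 m/s

3630.68


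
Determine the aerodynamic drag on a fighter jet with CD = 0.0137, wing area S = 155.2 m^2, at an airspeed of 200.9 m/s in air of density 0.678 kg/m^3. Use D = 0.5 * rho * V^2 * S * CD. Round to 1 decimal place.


Step 1: Dynamic pressure q = 0.5 * 0.678 * 200.9^2 = 13682.3146 Pa
Step 2: Drag D = q * S * CD = 13682.3146 * 155.2 * 0.0137
Step 3: D = 29091.9 N

29091.9


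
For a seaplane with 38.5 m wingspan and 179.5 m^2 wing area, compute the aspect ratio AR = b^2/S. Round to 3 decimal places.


Step 1: b^2 = 38.5^2 = 1482.25
Step 2: AR = 1482.25 / 179.5 = 8.258

8.258


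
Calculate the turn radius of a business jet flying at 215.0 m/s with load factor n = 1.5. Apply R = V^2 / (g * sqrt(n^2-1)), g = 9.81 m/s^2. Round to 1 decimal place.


Step 1: V^2 = 215.0^2 = 46225.0
Step 2: n^2 - 1 = 1.5^2 - 1 = 1.25
Step 3: sqrt(1.25) = 1.118034
Step 4: R = 46225.0 / (9.81 * 1.118034) = 4214.6 m

4214.6


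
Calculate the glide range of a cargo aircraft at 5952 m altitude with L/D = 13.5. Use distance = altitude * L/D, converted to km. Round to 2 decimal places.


Step 1: Glide distance = altitude * L/D = 5952 * 13.5 = 80352.0 m
Step 2: Convert to km: 80352.0 / 1000 = 80.35 km

80.35


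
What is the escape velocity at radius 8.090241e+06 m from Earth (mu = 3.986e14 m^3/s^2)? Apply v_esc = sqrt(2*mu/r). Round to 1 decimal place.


Step 1: 2*mu/r = 2 * 3.986e14 / 8.090241e+06 = 98538473.6994
Step 2: v_esc = sqrt(98538473.6994) = 9926.7 m/s

9926.7


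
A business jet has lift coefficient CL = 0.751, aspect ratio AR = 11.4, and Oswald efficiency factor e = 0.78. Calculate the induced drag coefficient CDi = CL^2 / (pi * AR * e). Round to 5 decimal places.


Step 1: CL^2 = 0.751^2 = 0.564001
Step 2: pi * AR * e = 3.14159 * 11.4 * 0.78 = 27.935042
Step 3: CDi = 0.564001 / 27.935042 = 0.02019

0.02019


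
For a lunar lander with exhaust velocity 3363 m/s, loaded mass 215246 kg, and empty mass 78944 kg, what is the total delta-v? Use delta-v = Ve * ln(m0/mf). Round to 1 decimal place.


Step 1: Mass ratio m0/mf = 215246 / 78944 = 2.726566
Step 2: ln(2.726566) = 1.003043
Step 3: delta-v = 3363 * 1.003043 = 3373.2 m/s

3373.2


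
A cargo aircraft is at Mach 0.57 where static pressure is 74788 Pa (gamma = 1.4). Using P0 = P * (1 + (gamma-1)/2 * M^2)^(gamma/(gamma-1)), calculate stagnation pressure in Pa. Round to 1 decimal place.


Step 1: (gamma-1)/2 * M^2 = 0.2 * 0.3249 = 0.06498
Step 2: 1 + 0.06498 = 1.06498
Step 3: Exponent gamma/(gamma-1) = 3.5
Step 4: P0 = 74788 * 1.06498^3.5 = 93223.8 Pa

93223.8


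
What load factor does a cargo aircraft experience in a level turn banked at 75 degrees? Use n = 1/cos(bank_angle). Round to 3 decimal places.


Step 1: Convert 75 degrees to radians = 1.308997
Step 2: cos(75 deg) = 0.258819
Step 3: n = 1 / 0.258819 = 3.864

3.864


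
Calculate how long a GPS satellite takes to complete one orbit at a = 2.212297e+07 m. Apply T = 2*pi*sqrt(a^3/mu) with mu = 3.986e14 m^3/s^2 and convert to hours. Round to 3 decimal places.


Step 1: a^3 / mu = 1.082755e+22 / 3.986e14 = 2.716395e+07
Step 2: sqrt(2.716395e+07) = 5211.9051 s
Step 3: T = 2*pi * 5211.9051 = 32747.37 s
Step 4: T in hours = 32747.37 / 3600 = 9.096 hours

9.096


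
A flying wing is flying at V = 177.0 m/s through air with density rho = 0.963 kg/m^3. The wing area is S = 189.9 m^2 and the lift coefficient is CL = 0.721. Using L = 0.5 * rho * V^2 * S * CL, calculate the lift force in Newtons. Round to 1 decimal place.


Step 1: Calculate dynamic pressure q = 0.5 * 0.963 * 177.0^2 = 0.5 * 0.963 * 31329.0 = 15084.9135 Pa
Step 2: Multiply by wing area and lift coefficient: L = 15084.9135 * 189.9 * 0.721
Step 3: L = 2864625.0736 * 0.721 = 2065394.7 N

2065394.7


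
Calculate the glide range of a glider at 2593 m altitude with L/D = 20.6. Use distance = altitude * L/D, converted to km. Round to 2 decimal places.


Step 1: Glide distance = altitude * L/D = 2593 * 20.6 = 53415.8 m
Step 2: Convert to km: 53415.8 / 1000 = 53.42 km

53.42


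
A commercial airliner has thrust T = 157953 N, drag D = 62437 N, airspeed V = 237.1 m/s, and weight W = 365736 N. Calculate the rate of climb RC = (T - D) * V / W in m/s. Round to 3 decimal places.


Step 1: Excess thrust = T - D = 157953 - 62437 = 95516 N
Step 2: Excess power = 95516 * 237.1 = 22646843.6 W
Step 3: RC = 22646843.6 / 365736 = 61.921 m/s

61.921


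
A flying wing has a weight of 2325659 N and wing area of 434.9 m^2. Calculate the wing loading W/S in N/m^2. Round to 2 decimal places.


Step 1: Wing loading = W / S = 2325659 / 434.9
Step 2: Wing loading = 5347.57 N/m^2

5347.57


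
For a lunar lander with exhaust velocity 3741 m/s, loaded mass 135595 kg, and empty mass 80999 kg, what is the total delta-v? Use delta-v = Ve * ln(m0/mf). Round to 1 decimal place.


Step 1: Mass ratio m0/mf = 135595 / 80999 = 1.674033
Step 2: ln(1.674033) = 0.515236
Step 3: delta-v = 3741 * 0.515236 = 1927.5 m/s

1927.5


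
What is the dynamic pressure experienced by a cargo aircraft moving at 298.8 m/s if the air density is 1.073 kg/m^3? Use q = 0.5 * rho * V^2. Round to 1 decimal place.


Step 1: V^2 = 298.8^2 = 89281.44
Step 2: q = 0.5 * 1.073 * 89281.44
Step 3: q = 47899.5 Pa

47899.5


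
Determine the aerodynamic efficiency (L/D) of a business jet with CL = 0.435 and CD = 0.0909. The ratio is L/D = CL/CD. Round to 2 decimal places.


Step 1: L/D = CL / CD = 0.435 / 0.0909
Step 2: L/D = 4.79

4.79


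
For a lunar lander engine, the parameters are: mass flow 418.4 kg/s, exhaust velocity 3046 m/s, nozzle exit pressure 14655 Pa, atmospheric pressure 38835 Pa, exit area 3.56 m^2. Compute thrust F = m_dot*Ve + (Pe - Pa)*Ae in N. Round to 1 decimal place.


Step 1: Momentum thrust = m_dot * Ve = 418.4 * 3046 = 1274446.4 N
Step 2: Pressure thrust = (Pe - Pa) * Ae = (14655 - 38835) * 3.56 = -86080.80 N
Step 3: Total thrust F = 1274446.4 + -86080.80 = 1188365.6 N

1188365.6


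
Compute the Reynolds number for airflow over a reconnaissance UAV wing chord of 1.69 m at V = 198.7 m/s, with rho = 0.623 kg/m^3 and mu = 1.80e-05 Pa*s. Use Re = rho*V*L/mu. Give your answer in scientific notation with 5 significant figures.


Step 1: Numerator = rho * V * L = 0.623 * 198.7 * 1.69 = 209.205269
Step 2: Re = 209.205269 / 1.80e-05
Step 3: Re = 1.1623e+07

1.1623e+07


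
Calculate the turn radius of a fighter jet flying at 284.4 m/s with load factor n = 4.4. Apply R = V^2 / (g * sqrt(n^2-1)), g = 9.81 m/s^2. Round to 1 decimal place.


Step 1: V^2 = 284.4^2 = 80883.36
Step 2: n^2 - 1 = 4.4^2 - 1 = 18.36
Step 3: sqrt(18.36) = 4.284857
Step 4: R = 80883.36 / (9.81 * 4.284857) = 1924.2 m

1924.2


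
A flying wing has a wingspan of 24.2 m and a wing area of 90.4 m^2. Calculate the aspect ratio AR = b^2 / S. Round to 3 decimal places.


Step 1: b^2 = 24.2^2 = 585.64
Step 2: AR = 585.64 / 90.4 = 6.478

6.478


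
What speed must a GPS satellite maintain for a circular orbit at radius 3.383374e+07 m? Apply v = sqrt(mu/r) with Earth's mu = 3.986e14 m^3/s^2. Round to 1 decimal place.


Step 1: mu / r = 3.986e14 / 3.383374e+07 = 11781139.1824
Step 2: v = sqrt(11781139.1824) = 3432.4 m/s

3432.4


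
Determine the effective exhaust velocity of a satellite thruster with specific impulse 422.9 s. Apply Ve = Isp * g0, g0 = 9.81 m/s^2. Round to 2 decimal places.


Step 1: Ve = Isp * g0 = 422.9 * 9.81
Step 2: Ve = 4148.65 m/s

4148.65


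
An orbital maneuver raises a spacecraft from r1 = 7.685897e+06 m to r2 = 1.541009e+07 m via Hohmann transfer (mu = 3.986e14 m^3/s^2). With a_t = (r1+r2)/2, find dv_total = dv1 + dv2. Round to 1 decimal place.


Step 1: Transfer semi-major axis a_t = (7.685897e+06 + 1.541009e+07) / 2 = 1.154799e+07 m
Step 2: v1 (circular at r1) = sqrt(mu/r1) = 7201.47 m/s
Step 3: v_t1 = sqrt(mu*(2/r1 - 1/a_t)) = 8318.99 m/s
Step 4: dv1 = |8318.99 - 7201.47| = 1117.52 m/s
Step 5: v2 (circular at r2) = 5085.88 m/s, v_t2 = 4149.16 m/s
Step 6: dv2 = |5085.88 - 4149.16| = 936.72 m/s
Step 7: Total delta-v = 1117.52 + 936.72 = 2054.2 m/s

2054.2


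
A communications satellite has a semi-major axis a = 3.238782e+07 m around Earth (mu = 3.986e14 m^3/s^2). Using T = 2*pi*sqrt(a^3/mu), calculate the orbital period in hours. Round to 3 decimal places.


Step 1: a^3 / mu = 3.397388e+22 / 3.986e14 = 8.523302e+07
Step 2: sqrt(8.523302e+07) = 9232.1729 s
Step 3: T = 2*pi * 9232.1729 = 58007.45 s
Step 4: T in hours = 58007.45 / 3600 = 16.113 hours

16.113


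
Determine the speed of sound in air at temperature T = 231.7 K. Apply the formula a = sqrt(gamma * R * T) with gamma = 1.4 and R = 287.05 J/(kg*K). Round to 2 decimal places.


Step 1: gamma * R * T = 1.4 * 287.05 * 231.7 = 93113.279
Step 2: a = sqrt(93113.279) = 305.14 m/s

305.14


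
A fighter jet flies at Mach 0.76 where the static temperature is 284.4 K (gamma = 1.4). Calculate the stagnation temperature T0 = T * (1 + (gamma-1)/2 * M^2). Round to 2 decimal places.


Step 1: (gamma-1)/2 = 0.2
Step 2: M^2 = 0.5776
Step 3: 1 + 0.2 * 0.5776 = 1.11552
Step 4: T0 = 284.4 * 1.11552 = 317.25 K

317.25


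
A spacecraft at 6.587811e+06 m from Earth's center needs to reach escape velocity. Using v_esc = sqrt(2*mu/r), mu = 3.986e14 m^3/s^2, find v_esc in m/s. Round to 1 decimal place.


Step 1: 2*mu/r = 2 * 3.986e14 / 6.587811e+06 = 121011364.7766
Step 2: v_esc = sqrt(121011364.7766) = 11000.5 m/s

11000.5


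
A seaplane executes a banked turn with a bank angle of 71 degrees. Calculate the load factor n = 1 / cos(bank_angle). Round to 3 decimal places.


Step 1: Convert 71 degrees to radians = 1.239184
Step 2: cos(71 deg) = 0.325568
Step 3: n = 1 / 0.325568 = 3.072

3.072


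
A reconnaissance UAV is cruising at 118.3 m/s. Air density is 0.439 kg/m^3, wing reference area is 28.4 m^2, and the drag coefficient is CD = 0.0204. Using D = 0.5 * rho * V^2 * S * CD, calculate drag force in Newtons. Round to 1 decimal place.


Step 1: Dynamic pressure q = 0.5 * 0.439 * 118.3^2 = 3071.8784 Pa
Step 2: Drag D = q * S * CD = 3071.8784 * 28.4 * 0.0204
Step 3: D = 1779.7 N

1779.7


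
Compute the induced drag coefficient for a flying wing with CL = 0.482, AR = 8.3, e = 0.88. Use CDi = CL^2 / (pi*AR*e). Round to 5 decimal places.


Step 1: CL^2 = 0.482^2 = 0.232324
Step 2: pi * AR * e = 3.14159 * 8.3 * 0.88 = 22.946193
Step 3: CDi = 0.232324 / 22.946193 = 0.01012

0.01012


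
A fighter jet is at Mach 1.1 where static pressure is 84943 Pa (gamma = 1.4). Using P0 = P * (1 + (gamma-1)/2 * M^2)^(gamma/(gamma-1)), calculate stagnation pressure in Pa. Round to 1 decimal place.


Step 1: (gamma-1)/2 * M^2 = 0.2 * 1.21 = 0.242
Step 2: 1 + 0.242 = 1.242
Step 3: Exponent gamma/(gamma-1) = 3.5
Step 4: P0 = 84943 * 1.242^3.5 = 181364.9 Pa

181364.9


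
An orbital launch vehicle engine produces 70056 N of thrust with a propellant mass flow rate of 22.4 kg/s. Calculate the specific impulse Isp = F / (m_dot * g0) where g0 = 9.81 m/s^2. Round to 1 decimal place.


Step 1: m_dot * g0 = 22.4 * 9.81 = 219.74
Step 2: Isp = 70056 / 219.74 = 318.8 s

318.8


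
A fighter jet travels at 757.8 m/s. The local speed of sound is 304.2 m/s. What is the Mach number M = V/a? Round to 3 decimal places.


Step 1: M = V / a = 757.8 / 304.2
Step 2: M = 2.491

2.491


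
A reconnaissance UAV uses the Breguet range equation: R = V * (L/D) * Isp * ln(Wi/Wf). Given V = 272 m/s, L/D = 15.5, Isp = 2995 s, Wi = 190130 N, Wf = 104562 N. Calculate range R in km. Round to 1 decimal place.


Step 1: Coefficient = V * (L/D) * Isp = 272 * 15.5 * 2995 = 12626920.0 m
Step 2: Wi/Wf = 190130 / 104562 = 1.818347
Step 3: ln(1.818347) = 0.597928
Step 4: R = 12626920.0 * 0.597928 = 7549987.2 m = 7550.0 km

7550.0


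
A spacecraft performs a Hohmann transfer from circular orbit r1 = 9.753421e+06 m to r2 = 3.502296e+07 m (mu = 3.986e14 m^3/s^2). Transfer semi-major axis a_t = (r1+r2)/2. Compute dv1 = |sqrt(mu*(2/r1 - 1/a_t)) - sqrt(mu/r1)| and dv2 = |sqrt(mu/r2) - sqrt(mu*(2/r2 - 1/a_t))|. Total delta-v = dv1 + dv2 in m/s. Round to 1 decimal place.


Step 1: Transfer semi-major axis a_t = (9.753421e+06 + 3.502296e+07) / 2 = 2.238819e+07 m
Step 2: v1 (circular at r1) = sqrt(mu/r1) = 6392.79 m/s
Step 3: v_t1 = sqrt(mu*(2/r1 - 1/a_t)) = 7995.71 m/s
Step 4: dv1 = |7995.71 - 6392.79| = 1602.93 m/s
Step 5: v2 (circular at r2) = 3373.59 m/s, v_t2 = 2226.7 m/s
Step 6: dv2 = |3373.59 - 2226.7| = 1146.89 m/s
Step 7: Total delta-v = 1602.93 + 1146.89 = 2749.8 m/s

2749.8


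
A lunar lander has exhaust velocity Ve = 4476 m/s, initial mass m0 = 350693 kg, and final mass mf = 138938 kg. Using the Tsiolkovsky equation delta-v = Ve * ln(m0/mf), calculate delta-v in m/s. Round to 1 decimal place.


Step 1: Mass ratio m0/mf = 350693 / 138938 = 2.524097
Step 2: ln(2.524097) = 0.925883
Step 3: delta-v = 4476 * 0.925883 = 4144.3 m/s

4144.3


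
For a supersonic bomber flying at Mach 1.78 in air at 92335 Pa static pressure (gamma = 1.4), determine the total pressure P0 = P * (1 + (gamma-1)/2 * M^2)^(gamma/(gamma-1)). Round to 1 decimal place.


Step 1: (gamma-1)/2 * M^2 = 0.2 * 3.1684 = 0.63368
Step 2: 1 + 0.63368 = 1.63368
Step 3: Exponent gamma/(gamma-1) = 3.5
Step 4: P0 = 92335 * 1.63368^3.5 = 514577.5 Pa

514577.5


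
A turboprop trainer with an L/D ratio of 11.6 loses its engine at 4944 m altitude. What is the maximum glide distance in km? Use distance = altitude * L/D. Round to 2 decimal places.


Step 1: Glide distance = altitude * L/D = 4944 * 11.6 = 57350.4 m
Step 2: Convert to km: 57350.4 / 1000 = 57.35 km

57.35


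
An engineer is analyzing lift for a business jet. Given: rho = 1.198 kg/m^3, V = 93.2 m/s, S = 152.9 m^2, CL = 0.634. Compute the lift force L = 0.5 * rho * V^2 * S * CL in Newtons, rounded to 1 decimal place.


Step 1: Calculate dynamic pressure q = 0.5 * 1.198 * 93.2^2 = 0.5 * 1.198 * 8686.24 = 5203.0578 Pa
Step 2: Multiply by wing area and lift coefficient: L = 5203.0578 * 152.9 * 0.634
Step 3: L = 795547.5315 * 0.634 = 504377.1 N

504377.1


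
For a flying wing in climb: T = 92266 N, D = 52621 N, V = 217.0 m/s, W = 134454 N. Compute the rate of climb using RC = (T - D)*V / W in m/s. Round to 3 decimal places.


Step 1: Excess thrust = T - D = 92266 - 52621 = 39645 N
Step 2: Excess power = 39645 * 217.0 = 8602965.0 W
Step 3: RC = 8602965.0 / 134454 = 63.984 m/s

63.984


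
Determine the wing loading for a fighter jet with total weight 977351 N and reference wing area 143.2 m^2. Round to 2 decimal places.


Step 1: Wing loading = W / S = 977351 / 143.2
Step 2: Wing loading = 6825.08 N/m^2

6825.08


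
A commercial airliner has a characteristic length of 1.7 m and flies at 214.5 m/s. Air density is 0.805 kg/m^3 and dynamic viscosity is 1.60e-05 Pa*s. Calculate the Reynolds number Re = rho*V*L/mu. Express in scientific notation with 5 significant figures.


Step 1: Numerator = rho * V * L = 0.805 * 214.5 * 1.7 = 293.54325
Step 2: Re = 293.54325 / 1.60e-05
Step 3: Re = 1.8346e+07

1.8346e+07


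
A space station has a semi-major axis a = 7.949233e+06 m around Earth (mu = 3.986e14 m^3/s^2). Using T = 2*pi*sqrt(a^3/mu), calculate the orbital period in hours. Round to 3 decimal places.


Step 1: a^3 / mu = 5.023145e+20 / 3.986e14 = 1.260197e+06
Step 2: sqrt(1.260197e+06) = 1122.5849 s
Step 3: T = 2*pi * 1122.5849 = 7053.41 s
Step 4: T in hours = 7053.41 / 3600 = 1.959 hours

1.959


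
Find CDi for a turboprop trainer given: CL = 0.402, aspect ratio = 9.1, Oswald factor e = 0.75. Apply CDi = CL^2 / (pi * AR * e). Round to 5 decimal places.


Step 1: CL^2 = 0.402^2 = 0.161604
Step 2: pi * AR * e = 3.14159 * 9.1 * 0.75 = 21.44137
Step 3: CDi = 0.161604 / 21.44137 = 0.00754

0.00754


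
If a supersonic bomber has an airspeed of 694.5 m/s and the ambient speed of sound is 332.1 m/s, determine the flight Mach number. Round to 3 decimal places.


Step 1: M = V / a = 694.5 / 332.1
Step 2: M = 2.091

2.091


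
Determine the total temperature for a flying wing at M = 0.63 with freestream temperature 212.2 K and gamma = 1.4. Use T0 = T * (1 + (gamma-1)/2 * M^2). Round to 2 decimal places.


Step 1: (gamma-1)/2 = 0.2
Step 2: M^2 = 0.3969
Step 3: 1 + 0.2 * 0.3969 = 1.07938
Step 4: T0 = 212.2 * 1.07938 = 229.04 K

229.04


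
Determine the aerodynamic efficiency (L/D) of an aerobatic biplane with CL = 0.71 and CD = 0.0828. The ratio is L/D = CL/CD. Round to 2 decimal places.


Step 1: L/D = CL / CD = 0.71 / 0.0828
Step 2: L/D = 8.57

8.57


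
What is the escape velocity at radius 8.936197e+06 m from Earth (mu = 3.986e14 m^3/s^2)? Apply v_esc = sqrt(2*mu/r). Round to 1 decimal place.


Step 1: 2*mu/r = 2 * 3.986e14 / 8.936197e+06 = 89210208.7723
Step 2: v_esc = sqrt(89210208.7723) = 9445.1 m/s

9445.1


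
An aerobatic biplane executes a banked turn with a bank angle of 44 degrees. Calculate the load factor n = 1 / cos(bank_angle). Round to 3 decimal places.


Step 1: Convert 44 degrees to radians = 0.767945
Step 2: cos(44 deg) = 0.71934
Step 3: n = 1 / 0.71934 = 1.390

1.390


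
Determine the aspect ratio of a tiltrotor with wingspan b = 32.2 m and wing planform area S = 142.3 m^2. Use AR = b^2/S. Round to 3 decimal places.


Step 1: b^2 = 32.2^2 = 1036.84
Step 2: AR = 1036.84 / 142.3 = 7.286

7.286


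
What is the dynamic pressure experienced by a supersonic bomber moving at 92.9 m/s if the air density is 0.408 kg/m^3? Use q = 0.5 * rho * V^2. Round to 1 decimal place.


Step 1: V^2 = 92.9^2 = 8630.41
Step 2: q = 0.5 * 0.408 * 8630.41
Step 3: q = 1760.6 Pa

1760.6


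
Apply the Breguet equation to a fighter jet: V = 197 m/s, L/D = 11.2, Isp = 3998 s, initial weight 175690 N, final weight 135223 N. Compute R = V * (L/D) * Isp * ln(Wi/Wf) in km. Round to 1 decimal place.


Step 1: Coefficient = V * (L/D) * Isp = 197 * 11.2 * 3998 = 8821187.2 m
Step 2: Wi/Wf = 175690 / 135223 = 1.299261
Step 3: ln(1.299261) = 0.261796
Step 4: R = 8821187.2 * 0.261796 = 2309349.9 m = 2309.3 km

2309.3


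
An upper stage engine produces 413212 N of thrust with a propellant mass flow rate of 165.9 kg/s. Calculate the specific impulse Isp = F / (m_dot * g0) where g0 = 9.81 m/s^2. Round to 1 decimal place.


Step 1: m_dot * g0 = 165.9 * 9.81 = 1627.48
Step 2: Isp = 413212 / 1627.48 = 253.9 s

253.9


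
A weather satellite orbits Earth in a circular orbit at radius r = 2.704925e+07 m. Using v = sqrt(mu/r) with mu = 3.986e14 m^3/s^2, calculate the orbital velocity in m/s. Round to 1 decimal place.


Step 1: mu / r = 3.986e14 / 2.704925e+07 = 14736083.2555
Step 2: v = sqrt(14736083.2555) = 3838.8 m/s

3838.8


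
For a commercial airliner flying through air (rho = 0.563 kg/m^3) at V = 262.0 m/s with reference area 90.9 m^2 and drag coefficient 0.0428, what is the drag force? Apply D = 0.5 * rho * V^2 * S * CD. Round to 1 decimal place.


Step 1: Dynamic pressure q = 0.5 * 0.563 * 262.0^2 = 19323.286 Pa
Step 2: Drag D = q * S * CD = 19323.286 * 90.9 * 0.0428
Step 3: D = 75177.6 N

75177.6


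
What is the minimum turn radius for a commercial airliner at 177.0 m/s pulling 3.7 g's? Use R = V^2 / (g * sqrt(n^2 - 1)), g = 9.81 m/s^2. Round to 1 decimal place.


Step 1: V^2 = 177.0^2 = 31329.0
Step 2: n^2 - 1 = 3.7^2 - 1 = 12.69
Step 3: sqrt(12.69) = 3.562303
Step 4: R = 31329.0 / (9.81 * 3.562303) = 896.5 m

896.5


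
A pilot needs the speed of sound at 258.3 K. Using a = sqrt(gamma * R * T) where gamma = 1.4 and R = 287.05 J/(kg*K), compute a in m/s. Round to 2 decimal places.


Step 1: gamma * R * T = 1.4 * 287.05 * 258.3 = 103803.021
Step 2: a = sqrt(103803.021) = 322.18 m/s

322.18


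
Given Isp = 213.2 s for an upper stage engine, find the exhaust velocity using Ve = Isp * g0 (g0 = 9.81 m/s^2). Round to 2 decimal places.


Step 1: Ve = Isp * g0 = 213.2 * 9.81
Step 2: Ve = 2091.49 m/s

2091.49


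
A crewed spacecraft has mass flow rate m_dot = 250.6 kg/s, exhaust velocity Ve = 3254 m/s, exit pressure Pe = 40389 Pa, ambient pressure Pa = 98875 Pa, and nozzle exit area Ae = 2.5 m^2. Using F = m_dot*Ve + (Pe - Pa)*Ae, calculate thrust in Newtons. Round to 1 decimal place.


Step 1: Momentum thrust = m_dot * Ve = 250.6 * 3254 = 815452.4 N
Step 2: Pressure thrust = (Pe - Pa) * Ae = (40389 - 98875) * 2.5 = -146215.0 N
Step 3: Total thrust F = 815452.4 + -146215.0 = 669237.4 N

669237.4


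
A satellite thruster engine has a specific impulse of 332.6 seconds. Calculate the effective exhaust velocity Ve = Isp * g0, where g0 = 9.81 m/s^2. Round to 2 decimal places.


Step 1: Ve = Isp * g0 = 332.6 * 9.81
Step 2: Ve = 3262.81 m/s

3262.81


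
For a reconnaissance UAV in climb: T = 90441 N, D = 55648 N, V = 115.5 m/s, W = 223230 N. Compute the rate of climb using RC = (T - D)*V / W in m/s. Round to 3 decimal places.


Step 1: Excess thrust = T - D = 90441 - 55648 = 34793 N
Step 2: Excess power = 34793 * 115.5 = 4018591.5 W
Step 3: RC = 4018591.5 / 223230 = 18.002 m/s

18.002


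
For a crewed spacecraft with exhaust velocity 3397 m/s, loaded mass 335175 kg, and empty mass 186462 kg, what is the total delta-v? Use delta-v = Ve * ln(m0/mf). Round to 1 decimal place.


Step 1: Mass ratio m0/mf = 335175 / 186462 = 1.797551
Step 2: ln(1.797551) = 0.586425
Step 3: delta-v = 3397 * 0.586425 = 1992.1 m/s

1992.1


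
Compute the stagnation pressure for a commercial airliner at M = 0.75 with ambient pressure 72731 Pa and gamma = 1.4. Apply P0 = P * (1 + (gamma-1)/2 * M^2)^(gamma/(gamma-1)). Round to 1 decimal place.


Step 1: (gamma-1)/2 * M^2 = 0.2 * 0.5625 = 0.1125
Step 2: 1 + 0.1125 = 1.1125
Step 3: Exponent gamma/(gamma-1) = 3.5
Step 4: P0 = 72731 * 1.1125^3.5 = 105625.7 Pa

105625.7


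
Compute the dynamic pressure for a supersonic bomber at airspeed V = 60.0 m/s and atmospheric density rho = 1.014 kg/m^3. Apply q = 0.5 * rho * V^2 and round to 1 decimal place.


Step 1: V^2 = 60.0^2 = 3600.0
Step 2: q = 0.5 * 1.014 * 3600.0
Step 3: q = 1825.2 Pa

1825.2


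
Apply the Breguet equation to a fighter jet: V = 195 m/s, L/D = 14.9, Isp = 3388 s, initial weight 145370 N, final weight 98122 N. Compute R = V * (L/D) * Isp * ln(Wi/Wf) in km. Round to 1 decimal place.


Step 1: Coefficient = V * (L/D) * Isp = 195 * 14.9 * 3388 = 9843834.0 m
Step 2: Wi/Wf = 145370 / 98122 = 1.481523
Step 3: ln(1.481523) = 0.393071
Step 4: R = 9843834.0 * 0.393071 = 3869321.9 m = 3869.3 km

3869.3


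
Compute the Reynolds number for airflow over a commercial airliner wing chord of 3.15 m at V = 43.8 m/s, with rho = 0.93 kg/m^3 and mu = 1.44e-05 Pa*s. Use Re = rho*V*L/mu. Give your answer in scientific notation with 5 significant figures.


Step 1: Numerator = rho * V * L = 0.93 * 43.8 * 3.15 = 128.3121
Step 2: Re = 128.3121 / 1.44e-05
Step 3: Re = 8.9106e+06

8.9106e+06


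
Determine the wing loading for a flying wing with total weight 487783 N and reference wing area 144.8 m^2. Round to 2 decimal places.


Step 1: Wing loading = W / S = 487783 / 144.8
Step 2: Wing loading = 3368.67 N/m^2

3368.67


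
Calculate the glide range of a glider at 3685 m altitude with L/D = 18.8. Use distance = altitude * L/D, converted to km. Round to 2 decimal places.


Step 1: Glide distance = altitude * L/D = 3685 * 18.8 = 69278.0 m
Step 2: Convert to km: 69278.0 / 1000 = 69.28 km

69.28


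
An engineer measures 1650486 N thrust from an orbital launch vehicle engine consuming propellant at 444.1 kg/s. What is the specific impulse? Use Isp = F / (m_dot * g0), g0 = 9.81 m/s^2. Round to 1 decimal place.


Step 1: m_dot * g0 = 444.1 * 9.81 = 4356.62
Step 2: Isp = 1650486 / 4356.62 = 378.8 s

378.8


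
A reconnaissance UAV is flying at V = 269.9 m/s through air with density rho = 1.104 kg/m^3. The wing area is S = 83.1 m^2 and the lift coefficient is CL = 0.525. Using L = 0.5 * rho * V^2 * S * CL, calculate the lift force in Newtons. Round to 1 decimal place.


Step 1: Calculate dynamic pressure q = 0.5 * 1.104 * 269.9^2 = 0.5 * 1.104 * 72846.01 = 40210.9975 Pa
Step 2: Multiply by wing area and lift coefficient: L = 40210.9975 * 83.1 * 0.525
Step 3: L = 3341533.8939 * 0.525 = 1754305.3 N

1754305.3


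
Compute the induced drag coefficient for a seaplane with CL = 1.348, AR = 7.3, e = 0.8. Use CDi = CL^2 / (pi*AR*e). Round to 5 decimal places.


Step 1: CL^2 = 1.348^2 = 1.817104
Step 2: pi * AR * e = 3.14159 * 7.3 * 0.8 = 18.346901
Step 3: CDi = 1.817104 / 18.346901 = 0.09904

0.09904


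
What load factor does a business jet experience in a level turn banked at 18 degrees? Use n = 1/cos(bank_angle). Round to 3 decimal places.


Step 1: Convert 18 degrees to radians = 0.314159
Step 2: cos(18 deg) = 0.951057
Step 3: n = 1 / 0.951057 = 1.051

1.051


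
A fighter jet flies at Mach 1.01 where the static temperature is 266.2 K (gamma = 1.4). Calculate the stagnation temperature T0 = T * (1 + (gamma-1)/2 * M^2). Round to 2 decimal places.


Step 1: (gamma-1)/2 = 0.2
Step 2: M^2 = 1.0201
Step 3: 1 + 0.2 * 1.0201 = 1.20402
Step 4: T0 = 266.2 * 1.20402 = 320.51 K

320.51


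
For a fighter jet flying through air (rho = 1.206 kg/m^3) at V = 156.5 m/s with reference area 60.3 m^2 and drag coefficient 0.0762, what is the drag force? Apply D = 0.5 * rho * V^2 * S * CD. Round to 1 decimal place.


Step 1: Dynamic pressure q = 0.5 * 1.206 * 156.5^2 = 14768.8268 Pa
Step 2: Drag D = q * S * CD = 14768.8268 * 60.3 * 0.0762
Step 3: D = 67860.7 N

67860.7


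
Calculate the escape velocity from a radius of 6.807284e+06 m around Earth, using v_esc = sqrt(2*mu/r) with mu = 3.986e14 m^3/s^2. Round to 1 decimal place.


Step 1: 2*mu/r = 2 * 3.986e14 / 6.807284e+06 = 117109848.8031
Step 2: v_esc = sqrt(117109848.8031) = 10821.7 m/s

10821.7


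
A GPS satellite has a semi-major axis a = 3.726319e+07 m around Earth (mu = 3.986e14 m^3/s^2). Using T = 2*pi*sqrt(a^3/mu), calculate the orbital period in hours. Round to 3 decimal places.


Step 1: a^3 / mu = 5.174163e+22 / 3.986e14 = 1.298084e+08
Step 2: sqrt(1.298084e+08) = 11393.349 s
Step 3: T = 2*pi * 11393.349 = 71586.52 s
Step 4: T in hours = 71586.52 / 3600 = 19.885 hours

19.885


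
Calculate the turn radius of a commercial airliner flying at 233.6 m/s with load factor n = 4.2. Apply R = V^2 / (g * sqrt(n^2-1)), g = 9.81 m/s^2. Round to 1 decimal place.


Step 1: V^2 = 233.6^2 = 54568.96
Step 2: n^2 - 1 = 4.2^2 - 1 = 16.64
Step 3: sqrt(16.64) = 4.079216
Step 4: R = 54568.96 / (9.81 * 4.079216) = 1363.6 m

1363.6


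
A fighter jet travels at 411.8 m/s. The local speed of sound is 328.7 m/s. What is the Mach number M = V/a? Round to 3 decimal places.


Step 1: M = V / a = 411.8 / 328.7
Step 2: M = 1.253

1.253


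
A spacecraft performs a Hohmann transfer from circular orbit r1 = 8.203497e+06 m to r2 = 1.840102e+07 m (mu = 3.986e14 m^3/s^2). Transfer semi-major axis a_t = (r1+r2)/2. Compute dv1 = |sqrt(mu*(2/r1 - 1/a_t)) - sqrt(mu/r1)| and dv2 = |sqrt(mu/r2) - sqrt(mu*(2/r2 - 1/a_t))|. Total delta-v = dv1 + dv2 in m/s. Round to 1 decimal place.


Step 1: Transfer semi-major axis a_t = (8.203497e+06 + 1.840102e+07) / 2 = 1.330226e+07 m
Step 2: v1 (circular at r1) = sqrt(mu/r1) = 6970.58 m/s
Step 3: v_t1 = sqrt(mu*(2/r1 - 1/a_t)) = 8198.37 m/s
Step 4: dv1 = |8198.37 - 6970.58| = 1227.78 m/s
Step 5: v2 (circular at r2) = 4654.23 m/s, v_t2 = 3654.98 m/s
Step 6: dv2 = |4654.23 - 3654.98| = 999.25 m/s
Step 7: Total delta-v = 1227.78 + 999.25 = 2227.0 m/s

2227.0


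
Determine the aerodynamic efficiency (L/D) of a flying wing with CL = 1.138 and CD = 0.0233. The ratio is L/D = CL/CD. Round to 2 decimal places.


Step 1: L/D = CL / CD = 1.138 / 0.0233
Step 2: L/D = 48.84

48.84


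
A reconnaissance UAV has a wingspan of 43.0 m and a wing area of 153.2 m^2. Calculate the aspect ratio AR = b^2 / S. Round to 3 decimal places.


Step 1: b^2 = 43.0^2 = 1849.0
Step 2: AR = 1849.0 / 153.2 = 12.069

12.069


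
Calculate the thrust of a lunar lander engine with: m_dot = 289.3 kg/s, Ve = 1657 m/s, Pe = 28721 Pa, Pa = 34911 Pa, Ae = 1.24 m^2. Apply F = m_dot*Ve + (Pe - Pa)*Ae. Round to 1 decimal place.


Step 1: Momentum thrust = m_dot * Ve = 289.3 * 1657 = 479370.1 N
Step 2: Pressure thrust = (Pe - Pa) * Ae = (28721 - 34911) * 1.24 = -7675.60 N
Step 3: Total thrust F = 479370.1 + -7675.60 = 471694.5 N

471694.5


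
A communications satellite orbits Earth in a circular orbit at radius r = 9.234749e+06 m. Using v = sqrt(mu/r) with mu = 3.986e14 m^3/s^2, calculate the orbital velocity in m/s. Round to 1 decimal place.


Step 1: mu / r = 3.986e14 / 9.234749e+06 = 43163057.2742
Step 2: v = sqrt(43163057.2742) = 6569.9 m/s

6569.9


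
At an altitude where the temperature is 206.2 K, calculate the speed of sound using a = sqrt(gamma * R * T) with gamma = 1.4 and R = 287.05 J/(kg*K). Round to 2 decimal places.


Step 1: gamma * R * T = 1.4 * 287.05 * 206.2 = 82865.594
Step 2: a = sqrt(82865.594) = 287.86 m/s

287.86


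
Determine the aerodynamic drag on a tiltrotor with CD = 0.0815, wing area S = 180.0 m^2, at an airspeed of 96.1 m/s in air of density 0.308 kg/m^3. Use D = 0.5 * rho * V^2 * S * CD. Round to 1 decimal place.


Step 1: Dynamic pressure q = 0.5 * 0.308 * 96.1^2 = 1422.2223 Pa
Step 2: Drag D = q * S * CD = 1422.2223 * 180.0 * 0.0815
Step 3: D = 20864.0 N

20864.0


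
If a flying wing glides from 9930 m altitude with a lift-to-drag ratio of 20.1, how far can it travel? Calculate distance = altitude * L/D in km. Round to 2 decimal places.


Step 1: Glide distance = altitude * L/D = 9930 * 20.1 = 199593.0 m
Step 2: Convert to km: 199593.0 / 1000 = 199.59 km

199.59


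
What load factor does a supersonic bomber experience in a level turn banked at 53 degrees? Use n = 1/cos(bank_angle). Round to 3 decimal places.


Step 1: Convert 53 degrees to radians = 0.925025
Step 2: cos(53 deg) = 0.601815
Step 3: n = 1 / 0.601815 = 1.662

1.662


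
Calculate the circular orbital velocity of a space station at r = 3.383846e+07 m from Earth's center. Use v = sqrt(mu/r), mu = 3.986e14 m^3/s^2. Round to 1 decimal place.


Step 1: mu / r = 3.986e14 / 3.383846e+07 = 11779495.8754
Step 2: v = sqrt(11779495.8754) = 3432.1 m/s

3432.1


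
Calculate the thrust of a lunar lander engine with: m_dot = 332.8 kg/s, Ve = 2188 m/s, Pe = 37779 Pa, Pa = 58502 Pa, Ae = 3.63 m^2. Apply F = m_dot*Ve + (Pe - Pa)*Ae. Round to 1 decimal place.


Step 1: Momentum thrust = m_dot * Ve = 332.8 * 2188 = 728166.4 N
Step 2: Pressure thrust = (Pe - Pa) * Ae = (37779 - 58502) * 3.63 = -75224.49 N
Step 3: Total thrust F = 728166.4 + -75224.49 = 652941.9 N

652941.9


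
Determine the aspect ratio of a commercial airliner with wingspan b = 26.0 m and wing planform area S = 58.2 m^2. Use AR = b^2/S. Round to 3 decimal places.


Step 1: b^2 = 26.0^2 = 676.0
Step 2: AR = 676.0 / 58.2 = 11.615

11.615


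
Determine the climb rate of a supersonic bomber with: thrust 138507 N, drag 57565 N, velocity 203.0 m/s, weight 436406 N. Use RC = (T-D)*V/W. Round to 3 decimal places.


Step 1: Excess thrust = T - D = 138507 - 57565 = 80942 N
Step 2: Excess power = 80942 * 203.0 = 16431226.0 W
Step 3: RC = 16431226.0 / 436406 = 37.651 m/s

37.651


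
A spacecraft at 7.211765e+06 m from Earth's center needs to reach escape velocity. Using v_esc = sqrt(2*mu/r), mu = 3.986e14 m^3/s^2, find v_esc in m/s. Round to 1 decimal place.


Step 1: 2*mu/r = 2 * 3.986e14 / 7.211765e+06 = 110541594.1867
Step 2: v_esc = sqrt(110541594.1867) = 10513.9 m/s

10513.9


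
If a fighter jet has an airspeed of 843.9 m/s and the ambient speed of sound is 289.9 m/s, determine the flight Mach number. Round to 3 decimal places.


Step 1: M = V / a = 843.9 / 289.9
Step 2: M = 2.911

2.911


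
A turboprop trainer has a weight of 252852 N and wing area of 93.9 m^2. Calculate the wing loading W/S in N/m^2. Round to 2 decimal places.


Step 1: Wing loading = W / S = 252852 / 93.9
Step 2: Wing loading = 2692.78 N/m^2

2692.78


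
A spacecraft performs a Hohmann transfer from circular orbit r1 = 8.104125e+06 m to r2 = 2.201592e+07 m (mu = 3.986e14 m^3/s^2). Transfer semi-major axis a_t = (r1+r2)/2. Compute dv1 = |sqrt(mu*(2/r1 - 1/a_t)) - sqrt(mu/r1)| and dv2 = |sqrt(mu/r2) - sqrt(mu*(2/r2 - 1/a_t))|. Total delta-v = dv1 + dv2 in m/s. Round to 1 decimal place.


Step 1: Transfer semi-major axis a_t = (8.104125e+06 + 2.201592e+07) / 2 = 1.506002e+07 m
Step 2: v1 (circular at r1) = sqrt(mu/r1) = 7013.19 m/s
Step 3: v_t1 = sqrt(mu*(2/r1 - 1/a_t)) = 8479.52 m/s
Step 4: dv1 = |8479.52 - 7013.19| = 1466.33 m/s
Step 5: v2 (circular at r2) = 4255.01 m/s, v_t2 = 3121.34 m/s
Step 6: dv2 = |4255.01 - 3121.34| = 1133.67 m/s
Step 7: Total delta-v = 1466.33 + 1133.67 = 2600.0 m/s

2600.0


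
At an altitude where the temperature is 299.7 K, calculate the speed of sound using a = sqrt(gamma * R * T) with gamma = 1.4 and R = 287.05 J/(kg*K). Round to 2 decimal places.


Step 1: gamma * R * T = 1.4 * 287.05 * 299.7 = 120440.439
Step 2: a = sqrt(120440.439) = 347.05 m/s

347.05


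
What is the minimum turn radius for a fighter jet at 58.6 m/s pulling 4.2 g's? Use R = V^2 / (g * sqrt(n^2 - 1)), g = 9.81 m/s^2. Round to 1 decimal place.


Step 1: V^2 = 58.6^2 = 3433.96
Step 2: n^2 - 1 = 4.2^2 - 1 = 16.64
Step 3: sqrt(16.64) = 4.079216
Step 4: R = 3433.96 / (9.81 * 4.079216) = 85.8 m

85.8


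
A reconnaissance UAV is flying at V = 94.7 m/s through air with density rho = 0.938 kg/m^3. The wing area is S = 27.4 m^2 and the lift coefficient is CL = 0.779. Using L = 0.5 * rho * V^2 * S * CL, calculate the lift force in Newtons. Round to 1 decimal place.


Step 1: Calculate dynamic pressure q = 0.5 * 0.938 * 94.7^2 = 0.5 * 0.938 * 8968.09 = 4206.0342 Pa
Step 2: Multiply by wing area and lift coefficient: L = 4206.0342 * 27.4 * 0.779
Step 3: L = 115245.3374 * 0.779 = 89776.1 N

89776.1


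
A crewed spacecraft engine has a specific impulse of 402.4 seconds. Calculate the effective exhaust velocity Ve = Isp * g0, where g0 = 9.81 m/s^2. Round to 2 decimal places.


Step 1: Ve = Isp * g0 = 402.4 * 9.81
Step 2: Ve = 3947.54 m/s

3947.54


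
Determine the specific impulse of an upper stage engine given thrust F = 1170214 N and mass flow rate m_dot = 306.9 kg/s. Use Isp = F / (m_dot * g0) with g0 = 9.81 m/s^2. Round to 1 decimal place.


Step 1: m_dot * g0 = 306.9 * 9.81 = 3010.69
Step 2: Isp = 1170214 / 3010.69 = 388.7 s

388.7


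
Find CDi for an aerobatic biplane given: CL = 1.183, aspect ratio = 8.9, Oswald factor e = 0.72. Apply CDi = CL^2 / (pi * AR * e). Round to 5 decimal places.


Step 1: CL^2 = 1.183^2 = 1.399489
Step 2: pi * AR * e = 3.14159 * 8.9 * 0.72 = 20.131326
Step 3: CDi = 1.399489 / 20.131326 = 0.06952

0.06952


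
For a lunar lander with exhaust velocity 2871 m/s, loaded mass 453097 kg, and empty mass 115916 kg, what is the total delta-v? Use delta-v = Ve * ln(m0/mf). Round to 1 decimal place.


Step 1: Mass ratio m0/mf = 453097 / 115916 = 3.908839
Step 2: ln(3.908839) = 1.36324
Step 3: delta-v = 2871 * 1.36324 = 3913.9 m/s

3913.9


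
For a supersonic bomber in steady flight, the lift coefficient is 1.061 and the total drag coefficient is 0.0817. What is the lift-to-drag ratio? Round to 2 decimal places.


Step 1: L/D = CL / CD = 1.061 / 0.0817
Step 2: L/D = 12.99

12.99
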